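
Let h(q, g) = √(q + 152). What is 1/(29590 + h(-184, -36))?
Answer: 14795/437784066 - I*√2/218892033 ≈ 3.3795e-5 - 6.4608e-9*I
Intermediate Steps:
h(q, g) = √(152 + q)
1/(29590 + h(-184, -36)) = 1/(29590 + √(152 - 184)) = 1/(29590 + √(-32)) = 1/(29590 + 4*I*√2)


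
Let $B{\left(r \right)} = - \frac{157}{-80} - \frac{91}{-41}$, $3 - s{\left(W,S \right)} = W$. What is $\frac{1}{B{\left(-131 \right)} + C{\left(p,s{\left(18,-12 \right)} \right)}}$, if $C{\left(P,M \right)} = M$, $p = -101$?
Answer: $- \frac{3280}{35483} \approx -0.092439$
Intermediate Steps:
$s{\left(W,S \right)} = 3 - W$
$B{\left(r \right)} = \frac{13717}{3280}$ ($B{\left(r \right)} = \left(-157\right) \left(- \frac{1}{80}\right) - - \frac{91}{41} = \frac{157}{80} + \frac{91}{41} = \frac{13717}{3280}$)
$\frac{1}{B{\left(-131 \right)} + C{\left(p,s{\left(18,-12 \right)} \right)}} = \frac{1}{\frac{13717}{3280} + \left(3 - 18\right)} = \frac{1}{\frac{13717}{3280} - 15} = \frac{1}{- \frac{35483}{3280}} = - \frac{3280}{35483}$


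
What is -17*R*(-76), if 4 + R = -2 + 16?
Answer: 12920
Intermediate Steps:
R = 10 (R = -4 + (-2 + 16) = -4 + 14 = 10)
-17*R*(-76) = -17*10*(-76) = -170*(-76) = 12920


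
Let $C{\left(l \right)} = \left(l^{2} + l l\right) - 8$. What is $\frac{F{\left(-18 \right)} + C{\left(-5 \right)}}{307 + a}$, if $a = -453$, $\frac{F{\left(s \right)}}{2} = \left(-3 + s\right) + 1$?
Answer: $- \frac{1}{73} \approx -0.013699$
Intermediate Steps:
$F{\left(s \right)} = -4 + 2 s$ ($F{\left(s \right)} = 2 \left(\left(-3 + s\right) + 1\right) = 2 \left(-2 + s\right) = -4 + 2 s$)
$C{\left(l \right)} = -8 + 2 l^{2}$ ($C{\left(l \right)} = \left(l^{2} + l^{2}\right) - 8 = 2 l^{2} - 8 = -8 + 2 l^{2}$)
$\frac{F{\left(-18 \right)} + C{\left(-5 \right)}}{307 + a} = \frac{\left(-4 + 2 \left(-18\right)\right) - \left(8 - 2 \left(-5\right)^{2}\right)}{307 - 453} = \frac{\left(-4 - 36\right) + \left(-8 + 2 \cdot 25\right)}{-146} = \left(-40 + \left(-8 + 50\right)\right) \left(- \frac{1}{146}\right) = \left(-40 + 42\right) \left(- \frac{1}{146}\right) = 2 \left(- \frac{1}{146}\right) = - \frac{1}{73}$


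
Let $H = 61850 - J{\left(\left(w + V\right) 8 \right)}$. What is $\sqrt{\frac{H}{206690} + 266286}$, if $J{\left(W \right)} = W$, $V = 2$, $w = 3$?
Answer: $\frac{\sqrt{113759520343535}}{20669} \approx 516.03$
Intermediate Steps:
$H = 61810$ ($H = 61850 - \left(3 + 2\right) 8 = 61850 - 5 \cdot 8 = 61850 - 40 = 61810$)
$\sqrt{\frac{H}{206690} + 266286} = \sqrt{\frac{61810}{206690} + 266286} = \sqrt{61810 \cdot \frac{1}{206690} + 266286} = \sqrt{\frac{6181}{20669} + 266286} = \sqrt{\frac{5503871515}{20669}} = \frac{\sqrt{113759520343535}}{20669}$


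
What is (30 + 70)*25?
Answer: 2500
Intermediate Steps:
(30 + 70)*25 = 100*25 = 2500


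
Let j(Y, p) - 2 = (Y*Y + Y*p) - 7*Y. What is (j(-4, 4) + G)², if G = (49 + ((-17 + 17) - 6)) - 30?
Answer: 1849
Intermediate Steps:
G = 13 (G = (49 + (0 - 6)) - 30 = (49 - 6) - 30 = 43 - 30 = 13)
j(Y, p) = 2 + Y² - 7*Y + Y*p (j(Y, p) = 2 + ((Y*Y + Y*p) - 7*Y) = 2 + ((Y² + Y*p) - 7*Y) = 2 + (Y² - 7*Y + Y*p) = 2 + Y² - 7*Y + Y*p)
(j(-4, 4) + G)² = ((2 + (-4)² - 7*(-4) - 4*4) + 13)² = ((2 + 16 + 28 - 16) + 13)² = (30 + 13)² = 43² = 1849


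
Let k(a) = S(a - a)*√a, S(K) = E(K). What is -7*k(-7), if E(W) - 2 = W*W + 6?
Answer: -56*I*√7 ≈ -148.16*I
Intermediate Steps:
E(W) = 8 + W² (E(W) = 2 + (W*W + 6) = 2 + (W² + 6) = 2 + (6 + W²) = 8 + W²)
S(K) = 8 + K²
k(a) = 8*√a (k(a) = (8 + (a - a)²)*√a = (8 + 0²)*√a = (8 + 0)*√a = 8*√a)
-7*k(-7) = -56*√(-7) = -56*I*√7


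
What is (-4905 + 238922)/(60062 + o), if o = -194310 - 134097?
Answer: -33431/38335 ≈ -0.87208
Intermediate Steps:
o = -328407
(-4905 + 238922)/(60062 + o) = (-4905 + 238922)/(60062 - 328407) = 234017/(-268345) = 234017*(-1/268345) = -33431/38335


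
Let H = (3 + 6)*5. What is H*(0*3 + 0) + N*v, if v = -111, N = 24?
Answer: -2664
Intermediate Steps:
H = 45 (H = 9*5 = 45)
H*(0*3 + 0) + N*v = 45*(0*3 + 0) + 24*(-111) = 45*(0 + 0) - 2664 = 45*0 - 2664 = 0 - 2664 = -2664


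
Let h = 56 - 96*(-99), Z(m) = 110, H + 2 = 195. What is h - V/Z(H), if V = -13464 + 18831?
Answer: 1046233/110 ≈ 9511.2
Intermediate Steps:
H = 193 (H = -2 + 195 = 193)
V = 5367
h = 9560 (h = 56 + 9504 = 9560)
h - V/Z(H) = 9560 - 5367/110 = 1046233/110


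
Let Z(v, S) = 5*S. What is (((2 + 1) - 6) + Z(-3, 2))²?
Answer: 49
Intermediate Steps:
(((2 + 1) - 6) + Z(-3, 2))² = (((2 + 1) - 6) + 5*2)² = ((3 - 6) + 10)² = (-3 + 10)² = 7² = 49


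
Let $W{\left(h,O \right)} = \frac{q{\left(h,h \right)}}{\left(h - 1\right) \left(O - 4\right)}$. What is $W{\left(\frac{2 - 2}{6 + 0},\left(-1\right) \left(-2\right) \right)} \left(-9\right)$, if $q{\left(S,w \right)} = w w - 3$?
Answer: $\frac{27}{2} \approx 13.5$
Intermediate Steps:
$q{\left(S,w \right)} = -3 + w^{2}$ ($q{\left(S,w \right)} = w^{2} - 3 = -3 + w^{2}$)
$W{\left(h,O \right)} = \frac{-3 + h^{2}}{\left(-1 + h\right) \left(-4 + O\right)}$ ($W{\left(h,O \right)} = \frac{-3 + h^{2}}{\left(h - 1\right) \left(O - 4\right)} = \frac{-3 + h^{2}}{\left(-1 + h\right) \left(-4 + O\right)}$)
$W{\left(\frac{2 - 2}{6 + 0},\left(-1\right) \left(-2\right) \right)} \left(-9\right) = \frac{-3 + \left(\frac{2 - 2}{6 + 0}\right)^{2}}{4 - \left(-1\right) \left(-2\right) - 4 \frac{2 - 2}{6 + 0} + \left(-1\right) \left(-2\right) \frac{2 - 2}{6 + 0}} \left(-9\right) = \frac{-3 + \left(\frac{0}{6}\right)^{2}}{4 - 2 - 4 \cdot \frac{0}{6} + 2 \cdot \frac{0}{6}} \left(-9\right) = \frac{-3 + \left(0 \cdot \frac{1}{6}\right)^{2}}{4 - 2 - 4 \cdot 0 \cdot \frac{1}{6} + 2 \cdot 0 \cdot \frac{1}{6}} \left(-9\right) = \frac{-3 + 0^{2}}{4 - 2 - 0 + 2 \cdot 0} \left(-9\right) = \frac{-3 + 0}{4 - 2 + 0 + 0} \left(-9\right) = \frac{1}{2} \left(-3\right) \left(-9\right) = \left(- \frac{3}{2}\right) \left(-9\right) = \frac{27}{2}$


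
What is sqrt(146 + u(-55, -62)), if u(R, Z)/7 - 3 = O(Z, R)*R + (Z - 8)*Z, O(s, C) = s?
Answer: sqrt(54417) ≈ 233.27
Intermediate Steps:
u(R, Z) = 21 + 7*R*Z + 7*Z*(-8 + Z) (u(R, Z) = 21 + 7*(Z*R + (Z - 8)*Z) = 21 + 7*(R*Z + (-8 + Z)*Z) = 21 + 7*(R*Z + Z*(-8 + Z)) = 21 + (7*R*Z + 7*Z*(-8 + Z)) = 21 + 7*R*Z + 7*Z*(-8 + Z))
sqrt(146 + u(-55, -62)) = sqrt(146 + (21 - 56*(-62) + 7*(-62)**2 + 7*(-55)*(-62))) = sqrt(146 + (21 + 3472 + 7*3844 + 23870)) = sqrt(146 + (21 + 3472 + 26908 + 23870)) = sqrt(146 + 54271) = sqrt(54417)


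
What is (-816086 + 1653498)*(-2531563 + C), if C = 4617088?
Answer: 1746443661300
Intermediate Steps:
(-816086 + 1653498)*(-2531563 + C) = (-816086 + 1653498)*(-2531563 + 4617088) = 837412*2085525 = 1746443661300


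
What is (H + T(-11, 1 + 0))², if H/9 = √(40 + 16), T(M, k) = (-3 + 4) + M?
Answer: 4636 - 360*√14 ≈ 3289.0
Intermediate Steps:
T(M, k) = 1 + M
H = 18*√14 (H = 9*√(40 + 16) = 9*√56 = 9*(2*√14) = 18*√14 ≈ 67.350)
(H + T(-11, 1 + 0))² = (18*√14 + (1 - 11))² = (18*√14 - 10)² = (-10 + 18*√14)²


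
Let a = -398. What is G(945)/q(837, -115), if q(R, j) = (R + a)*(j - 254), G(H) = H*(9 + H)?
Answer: -100170/17999 ≈ -5.5653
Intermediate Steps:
q(R, j) = (-398 + R)*(-254 + j) (q(R, j) = (R - 398)*(j - 254) = (-398 + R)*(-254 + j))
G(945)/q(837, -115) = (945*(9 + 945))/(101092 - 398*(-115) - 254*837 + 837*(-115)) = (945*954)/(101092 + 45770 - 212598 - 96255) = 901530/(-161991) = 901530*(-1/161991) = -100170/17999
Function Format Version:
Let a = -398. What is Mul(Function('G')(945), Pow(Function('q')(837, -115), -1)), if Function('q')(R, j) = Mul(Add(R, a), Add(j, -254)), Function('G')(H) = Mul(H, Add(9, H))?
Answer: Rational(-100170, 17999) ≈ -5.5653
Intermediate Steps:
Function('q')(R, j) = Mul(Add(-398, R), Add(-254, j)) (Function('q')(R, j) = Mul(Add(R, -398), Add(j, -254)) = Mul(Add(-398, R), Add(-254, j)))
Mul(Function('G')(945), Pow(Function('q')(837, -115), -1)) = Mul(Mul(945, Add(9, 945)), Pow(Add(101092, Mul(-398, -115), Mul(-254, 837), Mul(837, -115)), -1)) = Mul(Mul(945, 954), Pow(Add(101092, 45770, -212598, -96255), -1)) = Mul(901530, Pow(-161991, -1)) = Mul(901530, Rational(-1, 161991)) = Rational(-100170, 17999)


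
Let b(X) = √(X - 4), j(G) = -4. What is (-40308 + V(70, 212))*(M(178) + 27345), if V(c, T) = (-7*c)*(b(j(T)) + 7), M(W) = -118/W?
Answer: -106442808748/89 - 2384973080*I*√2/89 ≈ -1.196e+9 - 3.7897e+7*I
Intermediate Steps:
b(X) = √(-4 + X)
V(c, T) = -7*c*(7 + 2*I*√2) (V(c, T) = (-7*c)*(√(-4 - 4) + 7) = (-7*c)*(√(-8) + 7) = (-7*c)*(2*I*√2 + 7) = (-7*c)*(7 + 2*I*√2) = -7*c*(7 + 2*I*√2))
(-40308 + V(70, 212))*(M(178) + 27345) = (-40308 - 7*70*(7 + 2*I*√2))*(-118/178 + 27345) = (-40308 + (-3430 - 980*I*√2))*(-118*1/178 + 27345) = (-43738 - 980*I*√2)*(-59/89 + 27345) = (-43738 - 980*I*√2)*(2433646/89) = -106442808748/89 - 2384973080*I*√2/89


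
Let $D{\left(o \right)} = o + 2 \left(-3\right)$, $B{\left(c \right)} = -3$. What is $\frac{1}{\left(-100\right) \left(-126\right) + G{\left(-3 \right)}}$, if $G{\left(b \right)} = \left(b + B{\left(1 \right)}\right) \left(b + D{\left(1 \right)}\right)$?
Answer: $\frac{1}{12648} \approx 7.9064 \cdot 10^{-5}$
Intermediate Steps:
$D{\left(o \right)} = -6 + o$ ($D{\left(o \right)} = o - 6 = -6 + o$)
$G{\left(b \right)} = \left(-5 + b\right) \left(-3 + b\right)$ ($G{\left(b \right)} = \left(b - 3\right) \left(b + \left(-6 + 1\right)\right) = \left(-3 + b\right) \left(b - 5\right) = \left(-3 + b\right) \left(-5 + b\right) = \left(-5 + b\right) \left(-3 + b\right)$)
$\frac{1}{\left(-100\right) \left(-126\right) + G{\left(-3 \right)}} = \frac{1}{\left(-100\right) \left(-126\right) + \left(15 + \left(-3\right)^{2} - -24\right)} = \frac{1}{12600 + \left(15 + 9 + 24\right)} = \frac{1}{12600 + 48} = \frac{1}{12648}$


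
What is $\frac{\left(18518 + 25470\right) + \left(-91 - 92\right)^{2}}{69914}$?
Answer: $\frac{77477}{69914} \approx 1.1082$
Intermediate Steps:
$\frac{\left(18518 + 25470\right) + \left(-91 - 92\right)^{2}}{69914} = \left(43988 + \left(-183\right)^{2}\right) \frac{1}{69914} = \left(43988 + 33489\right) \frac{1}{69914} = 77477 \cdot \frac{1}{69914} = \frac{77477}{69914}$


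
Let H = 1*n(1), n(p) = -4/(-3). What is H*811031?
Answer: 3244124/3 ≈ 1.0814e+6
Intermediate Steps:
n(p) = 4/3 (n(p) = -4*(-⅓) = 4/3)
H = 4/3 (H = 1*(4/3) = 4/3 ≈ 1.3333)
H*811031 = (4/3)*811031 = 3244124/3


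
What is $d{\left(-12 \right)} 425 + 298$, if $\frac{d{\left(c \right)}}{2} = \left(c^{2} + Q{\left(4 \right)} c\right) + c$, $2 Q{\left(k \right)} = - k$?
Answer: $132898$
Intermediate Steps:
$Q{\left(k \right)} = - \frac{k}{2}$ ($Q{\left(k \right)} = \frac{\left(-1\right) k}{2} = - \frac{k}{2}$)
$d{\left(c \right)} = - 2 c + 2 c^{2}$ ($d{\left(c \right)} = 2 \left(\left(c^{2} + \left(- \frac{1}{2}\right) 4 c\right) + c\right) = 2 \left(\left(c^{2} - 2 c\right) + c\right) = 2 \left(c^{2} - c\right) = - 2 c + 2 c^{2}$)
$d{\left(-12 \right)} 425 + 298 = 2 \left(-12\right) \left(-1 - 12\right) 425 + 298 = 2 \left(-12\right) \left(-13\right) 425 + 298 = 312 \cdot 425 + 298 = 132600 + 298 = 132898$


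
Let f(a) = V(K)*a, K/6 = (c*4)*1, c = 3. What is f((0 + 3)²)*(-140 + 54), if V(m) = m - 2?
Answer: -54180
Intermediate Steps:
K = 72 (K = 6*((3*4)*1) = 6*(12*1) = 6*12 = 72)
V(m) = -2 + m
f(a) = 70*a (f(a) = (-2 + 72)*a = 70*a)
f((0 + 3)²)*(-140 + 54) = (70*(0 + 3)²)*(-140 + 54) = (70*3²)*(-86) = (70*9)*(-86) = 630*(-86) = -54180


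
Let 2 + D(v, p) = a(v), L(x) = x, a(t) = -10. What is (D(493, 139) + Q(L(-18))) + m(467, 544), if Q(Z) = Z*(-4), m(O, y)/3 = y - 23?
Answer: 1623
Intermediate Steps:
m(O, y) = -69 + 3*y (m(O, y) = 3*(y - 23) = 3*(-23 + y) = -69 + 3*y)
D(v, p) = -12 (D(v, p) = -2 - 10 = -12)
Q(Z) = -4*Z
(D(493, 139) + Q(L(-18))) + m(467, 544) = (-12 - 4*(-18)) + (-69 + 3*544) = (-12 + 72) + (-69 + 1632) = 60 + 1563 = 1623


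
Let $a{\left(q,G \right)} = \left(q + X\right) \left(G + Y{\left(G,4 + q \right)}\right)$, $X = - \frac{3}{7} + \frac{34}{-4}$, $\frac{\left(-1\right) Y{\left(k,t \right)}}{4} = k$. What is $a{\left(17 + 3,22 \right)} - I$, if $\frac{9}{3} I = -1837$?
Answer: $- \frac{2486}{21} \approx -118.38$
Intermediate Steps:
$Y{\left(k,t \right)} = - 4 k$
$X = - \frac{125}{14}$ ($X = \left(-3\right) \frac{1}{7} + 34 \left(- \frac{1}{4}\right) = - \frac{3}{7} - \frac{17}{2} = - \frac{125}{14} \approx -8.9286$)
$I = - \frac{1837}{3}$ ($I = \frac{1}{3} \left(-1837\right) = - \frac{1837}{3} \approx -612.33$)
$a{\left(q,G \right)} = - 3 G \left(- \frac{125}{14} + q\right)$ ($a{\left(q,G \right)} = \left(q - \frac{125}{14}\right) \left(G - 4 G\right) = \left(- \frac{125}{14} + q\right) \left(- 3 G\right) = - 3 G \left(- \frac{125}{14} + q\right)$)
$a{\left(17 + 3,22 \right)} - I = \frac{3}{14} \cdot 22 \left(125 - 14 \left(17 + 3\right)\right) - - \frac{1837}{3} = \frac{3}{14} \cdot 22 \left(125 - 280\right) + \frac{1837}{3} = \frac{3}{14} \cdot 22 \left(-155\right) + \frac{1837}{3} = - \frac{5115}{7} + \frac{1837}{3} = - \frac{2486}{21}$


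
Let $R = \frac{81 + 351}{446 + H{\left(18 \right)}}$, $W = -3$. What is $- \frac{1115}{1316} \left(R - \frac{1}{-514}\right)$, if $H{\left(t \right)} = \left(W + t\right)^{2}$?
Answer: $- \frac{35475955}{64840072} \approx -0.54713$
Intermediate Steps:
$H{\left(t \right)} = \left(-3 + t\right)^{2}$
$R = \frac{432}{671}$ ($R = \frac{81 + 351}{446 + \left(-3 + 18\right)^{2}} = \frac{432}{446 + 15^{2}} = \frac{432}{446 + 225} = \frac{432}{671} \approx 0.64382$)
$- \frac{1115}{1316} \left(R - \frac{1}{-514}\right) = - \frac{1115}{1316} \left(\frac{432}{671} - \frac{1}{-514}\right) = \left(-1115\right) \frac{1}{1316} \left(\frac{432}{671} - - \frac{1}{514}\right) = - \frac{1115 \left(\frac{432}{671} + \frac{1}{514}\right)}{1316} = \left(- \frac{1115}{1316}\right) \frac{222719}{344894} = - \frac{35475955}{64840072}$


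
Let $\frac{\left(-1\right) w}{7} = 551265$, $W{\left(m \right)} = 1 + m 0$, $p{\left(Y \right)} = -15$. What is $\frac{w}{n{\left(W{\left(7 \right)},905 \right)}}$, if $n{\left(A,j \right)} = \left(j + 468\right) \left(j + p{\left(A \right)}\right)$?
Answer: $- \frac{771771}{244394} \approx -3.1579$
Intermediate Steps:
$W{\left(m \right)} = 1$ ($W{\left(m \right)} = 1 + 0 = 1$)
$n{\left(A,j \right)} = \left(-15 + j\right) \left(468 + j\right)$ ($n{\left(A,j \right)} = \left(j + 468\right) \left(j - 15\right) = \left(468 + j\right) \left(-15 + j\right) = \left(-15 + j\right) \left(468 + j\right)$)
$w = -3858855$ ($w = \left(-7\right) 551265 = -3858855$)
$\frac{w}{n{\left(W{\left(7 \right)},905 \right)}} = - \frac{3858855}{-7020 + 905^{2} + 453 \cdot 905} = - \frac{3858855}{-7020 + 819025 + 409965} = - \frac{3858855}{1221970} = \left(-3858855\right) \frac{1}{1221970} = - \frac{771771}{244394}$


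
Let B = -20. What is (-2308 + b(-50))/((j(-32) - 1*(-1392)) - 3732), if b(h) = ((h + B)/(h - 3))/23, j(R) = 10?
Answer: 1406691/1420135 ≈ 0.99053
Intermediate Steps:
b(h) = (-20 + h)/(23*(-3 + h)) (b(h) = ((h - 20)/(h - 3))/23 = ((-20 + h)/(-3 + h))*(1/23) = (-20 + h)/(23*(-3 + h)))
(-2308 + b(-50))/((j(-32) - 1*(-1392)) - 3732) = (-2308 + (-20 - 50)/(23*(-3 - 50)))/((10 - 1*(-1392)) - 3732) = (-2308 + (1/23)*(-70)/(-53))/((10 + 1392) - 3732) = (-2308 + (1/23)*(-1/53)*(-70))/(1402 - 3732) = (-2308 + 70/1219)/(-2330) = -2813382/1219*(-1/2330) = 1406691/1420135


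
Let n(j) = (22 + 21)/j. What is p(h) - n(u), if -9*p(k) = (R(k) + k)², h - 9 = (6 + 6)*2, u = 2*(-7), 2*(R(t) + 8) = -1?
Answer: -16033/252 ≈ -63.623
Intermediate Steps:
R(t) = -17/2 (R(t) = -8 + (½)*(-1) = -8 - ½ = -17/2)
u = -14
h = 33 (h = 9 + (6 + 6)*2 = 9 + 12*2 = 9 + 24 = 33)
p(k) = -(-17/2 + k)²/9
n(j) = 43/j
p(h) - n(u) = -(-17 + 2*33)²/36 - 43/(-14) = -(-17 + 66)²/36 - 43*(-1)/14 = -1/36*49² - 1*(-43/14) = -1/36*2401 + 43/14 = -2401/36 + 43/14 = -16033/252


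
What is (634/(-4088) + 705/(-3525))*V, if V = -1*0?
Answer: 0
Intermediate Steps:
V = 0
(634/(-4088) + 705/(-3525))*V = (634/(-4088) + 705/(-3525))*0 = (634*(-1/4088) + 705*(-1/3525))*0 = (-317/2044 - ⅕)*0 = -3629/10220*0 = 0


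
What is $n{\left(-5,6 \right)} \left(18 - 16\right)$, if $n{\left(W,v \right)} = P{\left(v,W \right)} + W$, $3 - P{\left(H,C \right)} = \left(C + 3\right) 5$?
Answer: $16$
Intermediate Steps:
$P{\left(H,C \right)} = -12 - 5 C$ ($P{\left(H,C \right)} = 3 - \left(C + 3\right) 5 = 3 - \left(3 + C\right) 5 = 3 - \left(15 + 5 C\right) = -12 - 5 C$)
$n{\left(W,v \right)} = -12 - 4 W$ ($n{\left(W,v \right)} = \left(-12 - 5 W\right) + W = -12 - 4 W$)
$n{\left(-5,6 \right)} \left(18 - 16\right) = \left(-12 - -20\right) \left(18 - 16\right) = \left(-12 + 20\right) 2 = 8 \cdot 2 = 16$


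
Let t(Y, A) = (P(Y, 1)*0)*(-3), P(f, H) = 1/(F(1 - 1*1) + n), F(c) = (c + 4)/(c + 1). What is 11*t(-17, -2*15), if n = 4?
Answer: 0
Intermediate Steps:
F(c) = (4 + c)/(1 + c)
P(f, H) = ⅛ (P(f, H) = 1/((4 + (1 - 1*1))/(1 + (1 - 1*1)) + 4) = 1/((4 + (1 - 1))/(1 + (1 - 1)) + 4) = 1/((4 + 0)/(1 + 0) + 4) = 1/(4/1 + 4) = 1/(1*4 + 4) = 1/(4 + 4) = 1/8 = ⅛)
t(Y, A) = 0 (t(Y, A) = ((⅛)*0)*(-3) = 0*(-3) = 0)
11*t(-17, -2*15) = 11*0 = 0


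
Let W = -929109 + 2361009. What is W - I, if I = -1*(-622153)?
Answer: 809747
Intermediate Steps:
I = 622153
W = 1431900
W - I = 1431900 - 1*622153 = 1431900 - 622153 = 809747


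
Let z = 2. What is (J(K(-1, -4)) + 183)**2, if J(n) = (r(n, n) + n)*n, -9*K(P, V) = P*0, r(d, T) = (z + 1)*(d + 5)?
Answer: 33489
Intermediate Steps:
r(d, T) = 15 + 3*d (r(d, T) = (2 + 1)*(d + 5) = 3*(5 + d) = 15 + 3*d)
K(P, V) = 0 (K(P, V) = -P*0/9 = -1/9*0 = 0)
J(n) = n*(15 + 4*n) (J(n) = ((15 + 3*n) + n)*n = (15 + 4*n)*n = n*(15 + 4*n))
(J(K(-1, -4)) + 183)**2 = (0*(15 + 4*0) + 183)**2 = (0*(15 + 0) + 183)**2 = (0*15 + 183)**2 = (0 + 183)**2 = 183**2 = 33489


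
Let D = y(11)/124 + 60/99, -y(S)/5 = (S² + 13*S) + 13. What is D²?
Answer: 1868400625/16744464 ≈ 111.58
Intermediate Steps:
y(S) = -65 - 65*S - 5*S² (y(S) = -5*((S² + 13*S) + 13) = -5*(13 + S² + 13*S) = -65 - 65*S - 5*S²)
D = -43225/4092 (D = (-65 - 65*11 - 5*11²)/124 + 60/99 = (-65 - 715 - 5*121)*(1/124) + 60*(1/99) = (-65 - 715 - 605)*(1/124) + 20/33 = -1385*1/124 + 20/33 = -1385/124 + 20/33 = -43225/4092 ≈ -10.563)
D² = (-43225/4092)² = 1868400625/16744464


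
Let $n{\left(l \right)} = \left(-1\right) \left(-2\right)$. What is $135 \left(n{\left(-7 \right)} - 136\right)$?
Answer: $-18090$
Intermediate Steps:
$n{\left(l \right)} = 2$
$135 \left(n{\left(-7 \right)} - 136\right) = 135 \left(2 - 136\right) = 135 \left(-134\right) = -18090$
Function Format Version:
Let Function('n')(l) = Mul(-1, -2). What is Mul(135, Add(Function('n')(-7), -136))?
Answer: -18090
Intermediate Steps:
Function('n')(l) = 2
Mul(135, Add(Function('n')(-7), -136)) = Mul(135, Add(2, -136)) = Mul(135, -134) = -18090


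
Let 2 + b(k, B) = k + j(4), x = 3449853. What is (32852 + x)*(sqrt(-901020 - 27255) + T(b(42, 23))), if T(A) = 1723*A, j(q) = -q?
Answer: 216025225740 + 17413525*I*sqrt(37131) ≈ 2.1603e+11 + 3.3555e+9*I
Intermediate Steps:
b(k, B) = -6 + k (b(k, B) = -2 + (k - 1*4) = -2 + (k - 4) = -2 + (-4 + k) = -6 + k)
(32852 + x)*(sqrt(-901020 - 27255) + T(b(42, 23))) = (32852 + 3449853)*(sqrt(-901020 - 27255) + 1723*(-6 + 42)) = 3482705*(sqrt(-928275) + 1723*36) = 3482705*(5*I*sqrt(37131) + 62028) = 3482705*(62028 + 5*I*sqrt(37131)) = 216025225740 + 17413525*I*sqrt(37131)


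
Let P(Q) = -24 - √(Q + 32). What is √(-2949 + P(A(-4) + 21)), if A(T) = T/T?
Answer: √(-2973 - 3*√6) ≈ 54.593*I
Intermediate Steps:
A(T) = 1
P(Q) = -24 - √(32 + Q)
√(-2949 + P(A(-4) + 21)) = √(-2949 + (-24 - √(32 + (1 + 21)))) = √(-2949 + (-24 - √(32 + 22))) = √(-2949 + (-24 - √54)) = √(-2949 + (-24 - 3*√6)) = √(-2973 - 3*√6)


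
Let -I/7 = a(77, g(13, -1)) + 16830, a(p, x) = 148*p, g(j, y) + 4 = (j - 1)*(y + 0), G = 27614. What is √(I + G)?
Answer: 4*I*√10623 ≈ 412.27*I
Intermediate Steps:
g(j, y) = -4 + y*(-1 + j) (g(j, y) = -4 + (j - 1)*(y + 0) = -4 + (-1 + j)*y = -4 + y*(-1 + j))
I = -197582 (I = -7*(148*77 + 16830) = -7*(11396 + 16830) = -7*28226 = -197582)
√(I + G) = √(-197582 + 27614) = √(-169968) = 4*I*√10623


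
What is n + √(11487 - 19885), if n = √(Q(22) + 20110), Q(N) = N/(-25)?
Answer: 2*√125682/5 + I*√8398 ≈ 141.81 + 91.641*I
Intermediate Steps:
Q(N) = -N/25 (Q(N) = N*(-1/25) = -N/25)
n = 2*√125682/5 (n = √(-1/25*22 + 20110) = √(-22/25 + 20110) = √(502728/25) = 2*√125682/5 ≈ 141.81)
n + √(11487 - 19885) = 2*√125682/5 + √(11487 - 19885) = 2*√125682/5 + √(-8398) = 2*√125682/5 + I*√8398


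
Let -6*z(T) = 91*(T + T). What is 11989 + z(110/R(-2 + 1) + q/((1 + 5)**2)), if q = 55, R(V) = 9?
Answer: 138863/12 ≈ 11572.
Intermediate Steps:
z(T) = -91*T/3 (z(T) = -91*(T + T)/6 = -91*2*T/6 = -91*T/3)
11989 + z(110/R(-2 + 1) + q/((1 + 5)**2)) = 11989 - 91*(110/9 + 55/((1 + 5)**2))/3 = 11989 - 91*(110*(1/9) + 55/(6**2))/3 = 11989 - 91*(110/9 + 55/36)/3 = 11989 - 91/3*55/4 = 11989 - 5005/12 = 138863/12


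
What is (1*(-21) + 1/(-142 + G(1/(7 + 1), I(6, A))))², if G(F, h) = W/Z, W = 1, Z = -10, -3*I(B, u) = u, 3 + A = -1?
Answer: 891082201/2019241 ≈ 441.30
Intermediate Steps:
A = -4 (A = -3 - 1 = -4)
I(B, u) = -u/3
G(F, h) = -⅒ (G(F, h) = 1/(-10) = 1*(-⅒) = -⅒)
(1*(-21) + 1/(-142 + G(1/(7 + 1), I(6, A))))² = (1*(-21) + 1/(-142 - ⅒))² = (-21 + 1/(-1421/10))² = (-21 - 10/1421)² = (-29851/1421)² = 891082201/2019241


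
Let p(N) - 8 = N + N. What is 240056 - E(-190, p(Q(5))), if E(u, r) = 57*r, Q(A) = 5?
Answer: 239030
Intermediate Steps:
p(N) = 8 + 2*N (p(N) = 8 + (N + N) = 8 + 2*N)
240056 - E(-190, p(Q(5))) = 240056 - 57*(8 + 2*5) = 240056 - 57*(8 + 10) = 240056 - 57*18 = 240056 - 1*1026 = 240056 - 1026 = 239030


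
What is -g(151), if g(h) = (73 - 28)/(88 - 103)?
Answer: 3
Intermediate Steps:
g(h) = -3 (g(h) = 45/(-15) = 45*(-1/15) = -3)
-g(151) = -1*(-3) = 3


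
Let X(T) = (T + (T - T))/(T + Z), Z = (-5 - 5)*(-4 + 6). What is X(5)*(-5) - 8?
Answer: -19/3 ≈ -6.3333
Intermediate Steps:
Z = -20 (Z = -10*2 = -20)
X(T) = T/(-20 + T) (X(T) = (T + (T - T))/(T - 20) = (T + 0)/(-20 + T) = T/(-20 + T))
X(5)*(-5) - 8 = (5/(-20 + 5))*(-5) - 8 = (5/(-15))*(-5) - 8 = (5*(-1/15))*(-5) - 8 = -⅓*(-5) - 8 = 5/3 - 8 = -19/3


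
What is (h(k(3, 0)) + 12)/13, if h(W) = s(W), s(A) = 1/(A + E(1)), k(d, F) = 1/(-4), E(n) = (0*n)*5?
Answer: 8/13 ≈ 0.61539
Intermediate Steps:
E(n) = 0 (E(n) = 0*5 = 0)
k(d, F) = -¼
s(A) = 1/A (s(A) = 1/(A + 0) = 1/A)
h(W) = 1/W
(h(k(3, 0)) + 12)/13 = (1/(-¼) + 12)/13 = (-4 + 12)*(1/13) = 8*(1/13) = 8/13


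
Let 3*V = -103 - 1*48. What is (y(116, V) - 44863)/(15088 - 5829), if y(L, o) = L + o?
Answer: -134392/27777 ≈ -4.8382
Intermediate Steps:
V = -151/3 (V = (-103 - 1*48)/3 = (-103 - 48)/3 = (⅓)*(-151) = -151/3 ≈ -50.333)
(y(116, V) - 44863)/(15088 - 5829) = ((116 - 151/3) - 44863)/(15088 - 5829) = (197/3 - 44863)/9259 = -134392/3*1/9259 = -134392/27777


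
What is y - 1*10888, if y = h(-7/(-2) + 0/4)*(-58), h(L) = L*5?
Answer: -11903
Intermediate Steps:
h(L) = 5*L
y = -1015 (y = (5*(-7/(-2) + 0/4))*(-58) = (5*(-7*(-1/2) + 0*(1/4)))*(-58) = (5*(7/2 + 0))*(-58) = (5*(7/2))*(-58) = (35/2)*(-58) = -1015)
y - 1*10888 = -1015 - 1*10888 = -1015 - 10888 = -11903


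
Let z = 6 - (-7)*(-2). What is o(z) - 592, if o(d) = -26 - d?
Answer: -610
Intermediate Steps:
z = -8 (z = 6 - 1*14 = 6 - 14 = -8)
o(z) - 592 = (-26 - 1*(-8)) - 592 = (-26 + 8) - 592 = -18 - 592 = -610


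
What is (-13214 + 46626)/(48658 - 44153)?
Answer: 33412/4505 ≈ 7.4166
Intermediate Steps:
(-13214 + 46626)/(48658 - 44153) = 33412/4505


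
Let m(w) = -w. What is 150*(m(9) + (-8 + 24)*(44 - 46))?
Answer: -6150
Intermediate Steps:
150*(m(9) + (-8 + 24)*(44 - 46)) = 150*(-1*9 + (-8 + 24)*(44 - 46)) = 150*(-9 + 16*(-2)) = 150*(-9 - 32) = 150*(-41) = -6150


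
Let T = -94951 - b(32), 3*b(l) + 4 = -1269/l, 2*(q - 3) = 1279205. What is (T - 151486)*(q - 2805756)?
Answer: 102487316883055/192 ≈ 5.3379e+11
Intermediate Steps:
q = 1279211/2 (q = 3 + (½)*1279205 = 3 + 1279205/2 = 1279211/2 ≈ 6.3961e+5)
b(l) = -4/3 - 423/l (b(l) = -4/3 + (-1269/l)/3 = -4/3 - 423/l)
T = -9113899/96 (T = -94951 - (-4/3 - 423/32) = -94951 - 1*(-1397/96) = -94951 + 1397/96 = -9113899/96 ≈ -94937.)
(T - 151486)*(q - 2805756) = (-9113899/96 - 151486)*(1279211/2 - 2805756) = -23656555/96*(-4332301/2) = 102487316883055/192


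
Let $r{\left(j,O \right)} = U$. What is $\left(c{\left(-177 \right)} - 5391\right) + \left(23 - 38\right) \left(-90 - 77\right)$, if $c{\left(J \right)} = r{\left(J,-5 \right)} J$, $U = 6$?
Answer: $-3948$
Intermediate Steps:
$r{\left(j,O \right)} = 6$
$c{\left(J \right)} = 6 J$
$\left(c{\left(-177 \right)} - 5391\right) + \left(23 - 38\right) \left(-90 - 77\right) = \left(6 \left(-177\right) - 5391\right) + \left(23 - 38\right) \left(-90 - 77\right) = \left(-1062 - 5391\right) + \left(23 - 38\right) \left(-167\right) = -6453 - -2505 = -6453 + 2505 = -3948$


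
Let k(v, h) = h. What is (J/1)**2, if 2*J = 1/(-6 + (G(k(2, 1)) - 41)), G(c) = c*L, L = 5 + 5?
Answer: 1/5476 ≈ 0.00018262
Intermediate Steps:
L = 10
G(c) = 10*c (G(c) = c*10 = 10*c)
J = -1/74 (J = 1/(2*(-6 + (10*1 - 41))) = 1/(2*(-6 + (10 - 41))) = 1/(2*(-6 - 31)) = (1/2)/(-37) = (1/2)*(-1/37) = -1/74 ≈ -0.013514)
(J/1)**2 = (-1/74/1)**2 = (-1/74*1)**2 = (-1/74)**2 = 1/5476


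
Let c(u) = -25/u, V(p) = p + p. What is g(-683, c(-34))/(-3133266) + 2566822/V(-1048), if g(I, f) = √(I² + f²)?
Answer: -1283411/1048 - √539261909/106531044 ≈ -1224.6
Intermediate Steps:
V(p) = 2*p
g(-683, c(-34))/(-3133266) + 2566822/V(-1048) = √((-683)² + (-25/(-34))²)/(-3133266) + 2566822/((2*(-1048))) = √(466489 + (-25*(-1/34))²)*(-1/3133266) + 2566822/(-2096) = √(466489 + (25/34)²)*(-1/3133266) + 2566822*(-1/2096) = √(466489 + 625/1156)*(-1/3133266) - 1283411/1048 = √(539261909/1156)*(-1/3133266) - 1283411/1048 = (√539261909/34)*(-1/3133266) - 1283411/1048 = -√539261909/106531044 - 1283411/1048 = -1283411/1048 - √539261909/106531044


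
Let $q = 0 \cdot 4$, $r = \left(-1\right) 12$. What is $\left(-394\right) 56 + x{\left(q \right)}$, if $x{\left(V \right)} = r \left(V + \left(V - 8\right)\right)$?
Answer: $-21968$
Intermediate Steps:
$r = -12$
$q = 0$
$x{\left(V \right)} = 96 - 24 V$ ($x{\left(V \right)} = - 12 \left(V + \left(V - 8\right)\right) = - 12 \left(V + \left(-8 + V\right)\right) = - 12 \left(-8 + 2 V\right) = 96 - 24 V$)
$\left(-394\right) 56 + x{\left(q \right)} = \left(-394\right) 56 + \left(96 - 0\right) = -22064 + \left(96 + 0\right) = -22064 + 96 = -21968$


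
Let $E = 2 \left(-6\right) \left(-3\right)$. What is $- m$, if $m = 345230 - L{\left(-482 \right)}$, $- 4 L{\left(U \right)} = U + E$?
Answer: $- \frac{690237}{2} \approx -3.4512 \cdot 10^{5}$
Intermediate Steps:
$E = 36$ ($E = \left(-12\right) \left(-3\right) = 36$)
$L{\left(U \right)} = -9 - \frac{U}{4}$ ($L{\left(U \right)} = - \frac{U + 36}{4} = - \frac{36 + U}{4} = -9 - \frac{U}{4}$)
$m = \frac{690237}{2}$ ($m = 345230 - \left(-9 - - \frac{241}{2}\right) = 345230 - \left(-9 + \frac{241}{2}\right) = 345230 - \frac{223}{2} = \frac{690237}{2} \approx 3.4512 \cdot 10^{5}$)
$- m = \left(-1\right) \frac{690237}{2} = - \frac{690237}{2}$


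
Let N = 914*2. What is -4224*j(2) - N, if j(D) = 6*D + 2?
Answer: -60964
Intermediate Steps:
N = 1828
j(D) = 2 + 6*D
-4224*j(2) - N = -4224*(2 + 6*2) - 1*1828 = -4224*(2 + 12) - 1828 = -4224*14 - 1828 = -59136 - 1828 = -60964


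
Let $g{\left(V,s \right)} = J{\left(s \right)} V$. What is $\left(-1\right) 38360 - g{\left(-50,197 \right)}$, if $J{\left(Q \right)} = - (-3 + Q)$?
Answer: $-48060$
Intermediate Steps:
$J{\left(Q \right)} = 3 - Q$
$g{\left(V,s \right)} = V \left(3 - s\right)$ ($g{\left(V,s \right)} = \left(3 - s\right) V = V \left(3 - s\right)$)
$\left(-1\right) 38360 - g{\left(-50,197 \right)} = \left(-1\right) 38360 - - 50 \left(3 - 197\right) = -38360 - - 50 \left(3 - 197\right) = -38360 - \left(-50\right) \left(-194\right) = -38360 - 9700 = -48060$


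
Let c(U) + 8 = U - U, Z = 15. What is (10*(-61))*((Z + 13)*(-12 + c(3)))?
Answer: 341600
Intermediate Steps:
c(U) = -8 (c(U) = -8 + (U - U) = -8 + 0 = -8)
(10*(-61))*((Z + 13)*(-12 + c(3))) = (10*(-61))*((15 + 13)*(-12 - 8)) = -17080*(-20) = -610*(-560) = 341600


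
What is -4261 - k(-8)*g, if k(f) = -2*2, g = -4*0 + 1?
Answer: -4257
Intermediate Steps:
g = 1 (g = 0 + 1 = 1)
k(f) = -4
-4261 - k(-8)*g = -4261 - (-4) = -4261 - 1*(-4) = -4261 + 4 = -4257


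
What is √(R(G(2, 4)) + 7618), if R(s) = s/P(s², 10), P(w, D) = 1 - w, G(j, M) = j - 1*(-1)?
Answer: √121882/4 ≈ 87.279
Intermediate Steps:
G(j, M) = 1 + j (G(j, M) = j + 1 = 1 + j)
R(s) = s/(1 - s²)
√(R(G(2, 4)) + 7618) = √(-(1 + 2)/(-1 + (1 + 2)²) + 7618) = √(-1*3/(-1 + 3²) + 7618) = √(-1*3/(-1 + 9) + 7618) = √(-1*3/8 + 7618) = √(-1*3*⅛ + 7618) = √(-3/8 + 7618) = √(60941/8) = √121882/4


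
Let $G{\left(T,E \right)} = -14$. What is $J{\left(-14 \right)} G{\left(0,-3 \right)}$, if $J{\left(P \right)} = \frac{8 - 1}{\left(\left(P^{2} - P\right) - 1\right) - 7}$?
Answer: $- \frac{49}{101} \approx -0.48515$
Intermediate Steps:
$J{\left(P \right)} = \frac{7}{-8 + P^{2} - P}$ ($J{\left(P \right)} = \frac{7}{\left(-1 + P^{2} - P\right) - 7} = \frac{7}{-8 + P^{2} - P}$)
$J{\left(-14 \right)} G{\left(0,-3 \right)} = \frac{7}{-8 + \left(-14\right)^{2} - -14} \left(-14\right) = \frac{7}{-8 + 196 + 14} \left(-14\right) = \frac{7}{202} \left(-14\right) = - \frac{49}{101}$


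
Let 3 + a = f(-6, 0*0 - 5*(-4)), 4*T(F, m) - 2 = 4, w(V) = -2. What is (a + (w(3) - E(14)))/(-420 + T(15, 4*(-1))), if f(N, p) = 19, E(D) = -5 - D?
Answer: -22/279 ≈ -0.078853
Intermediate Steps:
T(F, m) = 3/2 (T(F, m) = 1/2 + (1/4)*4 = 1/2 + 1 = 3/2)
a = 16 (a = -3 + 19 = 16)
(a + (w(3) - E(14)))/(-420 + T(15, 4*(-1))) = (16 + (-2 - (-5 - 1*14)))/(-420 + 3/2) = (16 + (-2 - (-5 - 14)))/(-837/2) = (16 + (-2 - 1*(-19)))*(-2/837) = (16 + (-2 + 19))*(-2/837) = (16 + 17)*(-2/837) = 33*(-2/837) = -22/279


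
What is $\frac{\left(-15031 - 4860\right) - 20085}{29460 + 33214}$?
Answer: $- \frac{19988}{31337} \approx -0.63784$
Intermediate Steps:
$\frac{\left(-15031 - 4860\right) - 20085}{29460 + 33214} = \frac{\left(-15031 - 4860\right) - 20085}{62674} = \left(-19891 - 20085\right) \frac{1}{62674} = \left(-39976\right) \frac{1}{62674} = - \frac{19988}{31337}$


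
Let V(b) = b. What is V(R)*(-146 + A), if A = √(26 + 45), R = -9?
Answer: 1314 - 9*√71 ≈ 1238.2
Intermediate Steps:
A = √71 ≈ 8.4261
V(R)*(-146 + A) = -9*(-146 + √71) = 1314 - 9*√71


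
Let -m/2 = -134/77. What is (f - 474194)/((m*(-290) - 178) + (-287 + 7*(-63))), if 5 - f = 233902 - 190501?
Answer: 19927215/73741 ≈ 270.23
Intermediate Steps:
f = -43396 (f = 5 - (233902 - 190501) = 5 - 1*43401 = 5 - 43401 = -43396)
m = 268/77 (m = -(-268)/77 = -2*(-134/77) = 268/77 ≈ 3.4805)
(f - 474194)/((m*(-290) - 178) + (-287 + 7*(-63))) = (-43396 - 474194)/(((268/77)*(-290) - 178) + (-287 + 7*(-63))) = -517590/((-77720/77 - 178) + (-287 - 441)) = -517590/(-91426/77 - 728) = -517590/(-147482/77) = -517590*(-77/147482) = 19927215/73741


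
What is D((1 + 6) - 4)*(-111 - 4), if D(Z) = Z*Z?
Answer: -1035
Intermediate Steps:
D(Z) = Z²
D((1 + 6) - 4)*(-111 - 4) = ((1 + 6) - 4)²*(-111 - 4) = (7 - 4)²*(-115) = 3²*(-115) = 9*(-115) = -1035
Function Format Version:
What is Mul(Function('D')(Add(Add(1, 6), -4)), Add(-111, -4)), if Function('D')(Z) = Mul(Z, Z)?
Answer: -1035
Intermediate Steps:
Function('D')(Z) = Pow(Z, 2)
Mul(Function('D')(Add(Add(1, 6), -4)), Add(-111, -4)) = Mul(Pow(Add(Add(1, 6), -4), 2), Add(-111, -4)) = Mul(Pow(Add(7, -4), 2), -115) = Mul(Pow(3, 2), -115) = Mul(9, -115) = -1035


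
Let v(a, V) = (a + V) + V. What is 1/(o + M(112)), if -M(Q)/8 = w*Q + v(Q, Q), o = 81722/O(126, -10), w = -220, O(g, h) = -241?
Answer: 241/46776390 ≈ 5.1522e-6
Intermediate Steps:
v(a, V) = a + 2*V (v(a, V) = (V + a) + V = a + 2*V)
o = -81722/241 (o = 81722/(-241) = 81722*(-1/241) = -81722/241 ≈ -339.10)
M(Q) = 1736*Q (M(Q) = -8*(-220*Q + (Q + 2*Q)) = -8*(-220*Q + 3*Q) = -(-1736)*Q = 1736*Q)
1/(o + M(112)) = 1/(-81722/241 + 1736*112) = 1/(-81722/241 + 194432) = 1/(46776390/241) = 241/46776390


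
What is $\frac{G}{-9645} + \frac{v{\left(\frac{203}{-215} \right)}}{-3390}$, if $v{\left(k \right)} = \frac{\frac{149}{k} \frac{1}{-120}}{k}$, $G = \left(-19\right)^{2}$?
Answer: $- \frac{79804123661}{2155827406320} \approx -0.037018$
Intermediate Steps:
$G = 361$
$v{\left(k \right)} = - \frac{149}{120 k^{2}}$ ($v{\left(k \right)} = \frac{\frac{149}{k} \left(- \frac{1}{120}\right)}{k} = \frac{\left(- \frac{149}{120}\right) \frac{1}{k}}{k} = - \frac{149}{120 k^{2}}$)
$\frac{G}{-9645} + \frac{v{\left(\frac{203}{-215} \right)}}{-3390} = \frac{361}{-9645} + \frac{\left(- \frac{149}{120}\right) \frac{1}{\frac{41209}{46225}}}{-3390} = 361 \left(- \frac{1}{9645}\right) + - \frac{149}{120 \cdot \frac{41209}{46225}} \left(- \frac{1}{3390}\right) = - \frac{361}{9645} + - \frac{149}{120 \cdot \frac{41209}{46225}} \left(- \frac{1}{3390}\right) = - \frac{361}{9645} + \left(- \frac{149}{120}\right) \frac{46225}{41209} \left(- \frac{1}{3390}\right) = - \frac{361}{9645} - - \frac{275501}{670552848} = - \frac{361}{9645} + \frac{275501}{670552848} = - \frac{79804123661}{2155827406320}$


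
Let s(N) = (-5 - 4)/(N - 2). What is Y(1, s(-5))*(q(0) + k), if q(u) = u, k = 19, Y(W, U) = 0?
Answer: 0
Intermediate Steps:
s(N) = -9/(-2 + N)
Y(1, s(-5))*(q(0) + k) = 0*(0 + 19) = 0*19 = 0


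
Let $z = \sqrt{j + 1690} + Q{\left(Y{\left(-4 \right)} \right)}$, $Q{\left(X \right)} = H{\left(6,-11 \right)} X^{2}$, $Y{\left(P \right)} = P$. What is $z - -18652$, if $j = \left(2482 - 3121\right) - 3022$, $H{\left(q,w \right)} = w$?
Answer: $18476 + 3 i \sqrt{219} \approx 18476.0 + 44.396 i$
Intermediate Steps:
$j = -3661$ ($j = \left(2482 - 3121\right) - 3022 = -639 - 3022 = -3661$)
$Q{\left(X \right)} = - 11 X^{2}$
$z = -176 + 3 i \sqrt{219}$ ($z = \sqrt{-3661 + 1690} - 11 \left(-4\right)^{2} = \sqrt{-1971} - 176 = 3 i \sqrt{219} - 176 = -176 + 3 i \sqrt{219} \approx -176.0 + 44.396 i$)
$z - -18652 = \left(-176 + 3 i \sqrt{219}\right) - -18652 = \left(-176 + 3 i \sqrt{219}\right) + 18652 = 18476 + 3 i \sqrt{219}$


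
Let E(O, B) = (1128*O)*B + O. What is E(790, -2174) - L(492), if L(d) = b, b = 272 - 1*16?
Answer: -1937294346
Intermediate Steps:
b = 256 (b = 272 - 16 = 256)
E(O, B) = O + 1128*B*O (E(O, B) = 1128*B*O + O = O + 1128*B*O)
L(d) = 256
E(790, -2174) - L(492) = 790*(1 + 1128*(-2174)) - 1*256 = 790*(1 - 2452272) - 256 = 790*(-2452271) - 256 = -1937294090 - 256 = -1937294346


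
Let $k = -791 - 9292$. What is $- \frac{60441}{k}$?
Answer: $\frac{20147}{3361} \approx 5.9943$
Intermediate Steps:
$k = -10083$ ($k = -791 - 9292 = -10083$)
$- \frac{60441}{k} = - \frac{60441}{-10083} = \left(-60441\right) \left(- \frac{1}{10083}\right) = \frac{20147}{3361}$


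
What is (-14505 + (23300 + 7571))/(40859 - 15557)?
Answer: 8183/12651 ≈ 0.64683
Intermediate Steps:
(-14505 + (23300 + 7571))/(40859 - 15557) = (-14505 + 30871)/25302 = 16366*(1/25302) = 8183/12651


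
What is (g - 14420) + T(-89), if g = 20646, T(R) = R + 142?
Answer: 6279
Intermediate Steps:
T(R) = 142 + R
(g - 14420) + T(-89) = (20646 - 14420) + (142 - 89) = 6226 + 53 = 6279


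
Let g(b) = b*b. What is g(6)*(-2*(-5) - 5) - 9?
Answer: 171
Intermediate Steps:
g(b) = b²
g(6)*(-2*(-5) - 5) - 9 = 6²*(-2*(-5) - 5) - 9 = 36*(10 - 5) - 9 = 36*5 - 9 = 180 - 9 = 171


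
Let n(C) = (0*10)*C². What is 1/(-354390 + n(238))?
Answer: -1/354390 ≈ -2.8218e-6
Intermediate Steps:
n(C) = 0 (n(C) = 0*C² = 0)
1/(-354390 + n(238)) = 1/(-354390 + 0) = 1/(-354390) = -1/354390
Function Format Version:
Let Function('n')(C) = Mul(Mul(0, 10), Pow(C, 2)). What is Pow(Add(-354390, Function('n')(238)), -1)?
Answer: Rational(-1, 354390) ≈ -2.8218e-6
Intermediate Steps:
Function('n')(C) = 0 (Function('n')(C) = Mul(0, Pow(C, 2)) = 0)
Pow(Add(-354390, Function('n')(238)), -1) = Pow(Add(-354390, 0), -1) = Pow(-354390, -1) = Rational(-1, 354390)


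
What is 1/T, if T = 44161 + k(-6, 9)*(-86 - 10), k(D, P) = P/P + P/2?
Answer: 1/43633 ≈ 2.2918e-5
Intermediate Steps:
k(D, P) = 1 + P/2 (k(D, P) = 1 + P*(1/2) = 1 + P/2)
T = 43633 (T = 44161 + (1 + (1/2)*9)*(-86 - 10) = 44161 + (1 + 9/2)*(-96) = 44161 + (11/2)*(-96) = 44161 - 528 = 43633)
1/T = 1/43633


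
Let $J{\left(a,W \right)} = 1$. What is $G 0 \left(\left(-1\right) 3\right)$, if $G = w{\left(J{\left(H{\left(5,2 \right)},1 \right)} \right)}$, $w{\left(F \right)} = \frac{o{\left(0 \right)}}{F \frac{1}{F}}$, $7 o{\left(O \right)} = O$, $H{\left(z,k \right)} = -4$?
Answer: $0$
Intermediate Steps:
$o{\left(O \right)} = \frac{O}{7}$
$w{\left(F \right)} = 0$ ($w{\left(F \right)} = \frac{\frac{1}{7} \cdot 0}{F \frac{1}{F}} = \frac{0}{1} = 0 \cdot 1 = 0$)
$G = 0$
$G 0 \left(\left(-1\right) 3\right) = 0 \cdot 0 \left(\left(-1\right) 3\right) = 0 \left(-3\right) = 0$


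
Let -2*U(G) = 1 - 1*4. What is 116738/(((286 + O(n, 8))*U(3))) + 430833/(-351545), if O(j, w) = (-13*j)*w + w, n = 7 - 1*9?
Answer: 40714242961/264713385 ≈ 153.80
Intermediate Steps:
n = -2 (n = 7 - 9 = -2)
U(G) = 3/2 (U(G) = -(1 - 1*4)/2 = -(1 - 4)/2 = -½*(-3) = 3/2)
O(j, w) = w - 13*j*w (O(j, w) = -13*j*w + w = w - 13*j*w)
116738/(((286 + O(n, 8))*U(3))) + 430833/(-351545) = 116738/(((286 + 8*(1 - 13*(-2)))*(3/2))) + 430833/(-351545) = 116738/(((286 + 8*(1 + 26))*(3/2))) + 430833*(-1/351545) = 116738/(((286 + 8*27)*(3/2))) - 430833/351545 = 116738/(((286 + 216)*(3/2))) - 430833/351545 = 116738/((502*(3/2))) - 430833/351545 = 116738/753 - 430833/351545 = 40714242961/264713385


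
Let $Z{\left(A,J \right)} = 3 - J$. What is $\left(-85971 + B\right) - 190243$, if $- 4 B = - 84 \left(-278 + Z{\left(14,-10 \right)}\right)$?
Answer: $-281779$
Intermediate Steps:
$B = -5565$ ($B = - \frac{\left(-84\right) \left(-278 + \left(3 - -10\right)\right)}{4} = - \frac{\left(-84\right) \left(-278 + \left(3 + 10\right)\right)}{4} = - \frac{\left(-84\right) \left(-278 + 13\right)}{4} = - \frac{\left(-84\right) \left(-265\right)}{4} = \left(- \frac{1}{4}\right) 22260 = -5565$)
$\left(-85971 + B\right) - 190243 = \left(-85971 - 5565\right) - 190243 = -91536 - 190243 = -281779$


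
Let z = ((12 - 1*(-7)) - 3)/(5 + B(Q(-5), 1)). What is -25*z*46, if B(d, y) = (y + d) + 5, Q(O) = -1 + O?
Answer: -3680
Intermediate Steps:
B(d, y) = 5 + d + y (B(d, y) = (d + y) + 5 = 5 + d + y)
z = 16/5 (z = ((12 - 1*(-7)) - 3)/(5 + (5 + (-1 - 5) + 1)) = ((12 + 7) - 3)/(5 + (5 - 6 + 1)) = (19 - 3)/(5 + 0) = 16/5 ≈ 3.2000)
-25*z*46 = -25*16/5*46 = -80*46 = -3680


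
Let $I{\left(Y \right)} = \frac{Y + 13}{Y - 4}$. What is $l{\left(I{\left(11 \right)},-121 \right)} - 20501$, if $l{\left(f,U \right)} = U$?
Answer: $-20622$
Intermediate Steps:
$I{\left(Y \right)} = \frac{13 + Y}{-4 + Y}$
$l{\left(I{\left(11 \right)},-121 \right)} - 20501 = -121 - 20501 = -20622$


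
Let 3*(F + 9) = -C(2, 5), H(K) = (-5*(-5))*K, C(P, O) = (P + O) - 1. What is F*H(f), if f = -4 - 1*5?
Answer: 2475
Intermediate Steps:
f = -9 (f = -4 - 5 = -9)
C(P, O) = -1 + O + P (C(P, O) = (O + P) - 1 = -1 + O + P)
H(K) = 25*K
F = -11 (F = -9 + (-(-1 + 5 + 2))/3 = -9 + (-1*6)/3 = -9 + (1/3)*(-6) = -9 - 2 = -11)
F*H(f) = -275*(-9) = -11*(-225) = 2475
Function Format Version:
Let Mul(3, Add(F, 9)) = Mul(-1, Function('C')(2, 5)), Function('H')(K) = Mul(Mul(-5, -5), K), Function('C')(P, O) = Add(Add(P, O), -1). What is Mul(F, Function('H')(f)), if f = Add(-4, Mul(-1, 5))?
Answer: 2475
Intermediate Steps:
f = -9 (f = Add(-4, -5) = -9)
Function('C')(P, O) = Add(-1, O, P) (Function('C')(P, O) = Add(Add(O, P), -1) = Add(-1, O, P))
Function('H')(K) = Mul(25, K)
F = -11 (F = Add(-9, Mul(Rational(1, 3), Mul(-1, Add(-1, 5, 2)))) = Add(-9, Mul(Rational(1, 3), Mul(-1, 6))) = Add(-9, Mul(Rational(1, 3), -6)) = Add(-9, -2) = -11)
Mul(F, Function('H')(f)) = Mul(-11, Mul(25, -9)) = Mul(-11, -225) = 2475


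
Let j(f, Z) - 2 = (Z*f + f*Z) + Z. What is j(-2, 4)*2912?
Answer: -29120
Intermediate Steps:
j(f, Z) = 2 + Z + 2*Z*f (j(f, Z) = 2 + ((Z*f + f*Z) + Z) = 2 + ((Z*f + Z*f) + Z) = 2 + (2*Z*f + Z) = 2 + (Z + 2*Z*f) = 2 + Z + 2*Z*f)
j(-2, 4)*2912 = (2 + 4 + 2*4*(-2))*2912 = (2 + 4 - 16)*2912 = -10*2912 = -29120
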